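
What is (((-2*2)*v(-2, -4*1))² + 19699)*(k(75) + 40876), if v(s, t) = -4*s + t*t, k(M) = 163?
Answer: 1186642685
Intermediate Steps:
v(s, t) = t² - 4*s (v(s, t) = -4*s + t² = t² - 4*s)
(((-2*2)*v(-2, -4*1))² + 19699)*(k(75) + 40876) = (((-2*2)*((-4*1)² - 4*(-2)))² + 19699)*(163 + 40876) = ((-4*((-4)² + 8))² + 19699)*41039 = ((-4*(16 + 8))² + 19699)*41039 = ((-4*24)² + 19699)*41039 = ((-96)² + 19699)*41039 = (9216 + 19699)*41039 = 28915*41039 = 1186642685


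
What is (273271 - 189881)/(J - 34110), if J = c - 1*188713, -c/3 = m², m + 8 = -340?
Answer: -16678/117227 ≈ -0.14227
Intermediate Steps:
m = -348 (m = -8 - 340 = -348)
c = -363312 (c = -3*(-348)² = -3*121104 = -363312)
J = -552025 (J = -363312 - 1*188713 = -363312 - 188713 = -552025)
(273271 - 189881)/(J - 34110) = (273271 - 189881)/(-552025 - 34110) = 83390/(-586135) = 83390*(-1/586135) = -16678/117227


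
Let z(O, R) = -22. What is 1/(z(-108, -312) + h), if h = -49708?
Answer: -1/49730 ≈ -2.0109e-5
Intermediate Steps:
1/(z(-108, -312) + h) = 1/(-22 - 49708) = 1/(-49730) = -1/49730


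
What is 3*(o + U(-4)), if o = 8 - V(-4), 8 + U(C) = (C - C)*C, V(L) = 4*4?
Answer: -48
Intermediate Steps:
V(L) = 16
U(C) = -8 (U(C) = -8 + (C - C)*C = -8 + 0*C = -8 + 0 = -8)
o = -8 (o = 8 - 1*16 = 8 - 16 = -8)
3*(o + U(-4)) = 3*(-8 - 8) = 3*(-16) = -48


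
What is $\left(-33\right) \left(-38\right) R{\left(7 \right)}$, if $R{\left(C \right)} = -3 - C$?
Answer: $-12540$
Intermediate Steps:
$\left(-33\right) \left(-38\right) R{\left(7 \right)} = \left(-33\right) \left(-38\right) \left(-3 - 7\right) = 1254 \left(-3 - 7\right) = 1254 \left(-10\right) = -12540$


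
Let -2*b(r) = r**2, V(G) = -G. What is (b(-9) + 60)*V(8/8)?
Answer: -39/2 ≈ -19.500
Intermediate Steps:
b(r) = -r**2/2
(b(-9) + 60)*V(8/8) = (-1/2*(-9)**2 + 60)*(-8/8) = (-1/2*81 + 60)*(-8/8) = (-81/2 + 60)*(-1*1) = (39/2)*(-1) = -39/2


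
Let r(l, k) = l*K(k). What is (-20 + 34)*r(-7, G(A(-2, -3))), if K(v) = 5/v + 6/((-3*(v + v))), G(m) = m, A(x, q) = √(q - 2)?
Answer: 392*I*√5/5 ≈ 175.31*I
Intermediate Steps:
A(x, q) = √(-2 + q)
K(v) = 4/v (K(v) = 5/v + 6/((-6*v)) = 5/v + 6*(-1/(6*v)) = 5/v - 1/v = 4/v)
r(l, k) = 4*l/k (r(l, k) = l*(4/k) = 4*l/k)
(-20 + 34)*r(-7, G(A(-2, -3))) = (-20 + 34)*(4*(-7)/√(-2 - 3)) = 14*(4*(-7)/√(-5)) = 14*(4*(-7)/(I*√5)) = 14*(4*(-7)*(-I*√5/5)) = 14*(28*I*√5/5) = 392*I*√5/5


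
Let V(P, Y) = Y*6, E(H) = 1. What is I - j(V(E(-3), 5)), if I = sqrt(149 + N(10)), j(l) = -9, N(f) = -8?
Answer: 9 + sqrt(141) ≈ 20.874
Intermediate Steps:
V(P, Y) = 6*Y
I = sqrt(141) (I = sqrt(149 - 8) = sqrt(141) ≈ 11.874)
I - j(V(E(-3), 5)) = sqrt(141) - 1*(-9) = sqrt(141) + 9 = 9 + sqrt(141)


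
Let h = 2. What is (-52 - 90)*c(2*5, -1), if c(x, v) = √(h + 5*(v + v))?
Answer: -284*I*√2 ≈ -401.64*I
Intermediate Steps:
c(x, v) = √(2 + 10*v) (c(x, v) = √(2 + 5*(v + v)) = √(2 + 5*(2*v)) = √(2 + 10*v))
(-52 - 90)*c(2*5, -1) = (-52 - 90)*√(2 + 10*(-1)) = -142*√(2 - 10) = -284*I*√2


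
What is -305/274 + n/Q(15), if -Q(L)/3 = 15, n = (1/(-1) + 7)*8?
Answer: -8959/4110 ≈ -2.1798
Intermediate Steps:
n = 48 (n = (-1 + 7)*8 = 6*8 = 48)
Q(L) = -45 (Q(L) = -3*15 = -45)
-305/274 + n/Q(15) = -305/274 + 48/(-45) = -305*1/274 + 48*(-1/45) = -305/274 - 16/15 = -8959/4110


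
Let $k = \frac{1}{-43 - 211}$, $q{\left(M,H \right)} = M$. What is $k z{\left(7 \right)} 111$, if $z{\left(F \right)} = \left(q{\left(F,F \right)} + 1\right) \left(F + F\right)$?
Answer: $- \frac{6216}{127} \approx -48.945$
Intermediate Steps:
$z{\left(F \right)} = 2 F \left(1 + F\right)$ ($z{\left(F \right)} = \left(F + 1\right) \left(F + F\right) = \left(1 + F\right) 2 F = 2 F \left(1 + F\right)$)
$k = - \frac{1}{254}$ ($k = \frac{1}{-254} = - \frac{1}{254} \approx -0.003937$)
$k z{\left(7 \right)} 111 = - \frac{2 \cdot 7 \left(1 + 7\right)}{254} \cdot 111 = - \frac{2 \cdot 7 \cdot 8}{254} \cdot 111 = \left(- \frac{1}{254}\right) 112 \cdot 111 = \left(- \frac{56}{127}\right) 111 = - \frac{6216}{127}$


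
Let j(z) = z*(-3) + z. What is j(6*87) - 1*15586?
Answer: -16630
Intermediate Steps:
j(z) = -2*z (j(z) = -3*z + z = -2*z)
j(6*87) - 1*15586 = -12*87 - 1*15586 = -2*522 - 15586 = -1044 - 15586 = -16630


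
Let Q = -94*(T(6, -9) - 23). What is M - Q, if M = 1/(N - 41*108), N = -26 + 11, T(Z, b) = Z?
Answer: -7099915/4443 ≈ -1598.0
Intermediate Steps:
Q = 1598 (Q = -94*(6 - 23) = -94*(-17) = 1598)
N = -15
M = -1/4443 (M = 1/(-15 - 41*108) = 1/(-15 - 4428) = 1/(-4443) = -1/4443 ≈ -0.00022507)
M - Q = -1/4443 - 1*1598 = -1/4443 - 1598 = -7099915/4443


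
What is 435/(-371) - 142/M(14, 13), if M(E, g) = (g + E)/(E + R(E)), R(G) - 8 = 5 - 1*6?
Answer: -372689/3339 ≈ -111.62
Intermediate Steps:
R(G) = 7 (R(G) = 8 + (5 - 1*6) = 8 + (5 - 6) = 8 - 1 = 7)
M(E, g) = (E + g)/(7 + E) (M(E, g) = (g + E)/(E + 7) = (E + g)/(7 + E))
435/(-371) - 142/M(14, 13) = 435/(-371) - 142*(7 + 14)/(14 + 13) = 435*(-1/371) - 142/(27/21) = -435/371 - 142/((1/21)*27) = -435/371 - 142/9/7 = -435/371 - 142*7/9 = -435/371 - 994/9 = -372689/3339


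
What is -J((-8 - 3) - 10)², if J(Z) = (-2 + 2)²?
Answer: 0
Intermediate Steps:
J(Z) = 0 (J(Z) = 0² = 0)
-J((-8 - 3) - 10)² = -1*0² = -1*0 = 0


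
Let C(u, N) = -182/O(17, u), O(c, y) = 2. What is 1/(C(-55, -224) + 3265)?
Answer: 1/3174 ≈ 0.00031506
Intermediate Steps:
C(u, N) = -91 (C(u, N) = -182/2 = -182*1/2 = -91)
1/(C(-55, -224) + 3265) = 1/(-91 + 3265) = 1/3174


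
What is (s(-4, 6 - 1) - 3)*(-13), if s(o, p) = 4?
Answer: -13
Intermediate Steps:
(s(-4, 6 - 1) - 3)*(-13) = (4 - 3)*(-13) = 1*(-13) = -13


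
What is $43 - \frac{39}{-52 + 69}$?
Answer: $\frac{692}{17} \approx 40.706$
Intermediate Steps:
$43 - \frac{39}{-52 + 69} = 43 - \frac{39}{17} = \frac{692}{17}$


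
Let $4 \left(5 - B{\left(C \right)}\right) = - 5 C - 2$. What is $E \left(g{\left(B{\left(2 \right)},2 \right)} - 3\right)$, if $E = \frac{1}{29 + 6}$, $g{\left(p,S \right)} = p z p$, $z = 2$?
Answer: $\frac{25}{7} \approx 3.5714$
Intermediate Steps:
$B{\left(C \right)} = \frac{11}{2} + \frac{5 C}{4}$ ($B{\left(C \right)} = 5 - \frac{- 5 C - 2}{4} = 5 - \frac{-2 - 5 C}{4} = 5 + \left(\frac{1}{2} + \frac{5 C}{4}\right) = \frac{11}{2} + \frac{5 C}{4}$)
$g{\left(p,S \right)} = 2 p^{2}$ ($g{\left(p,S \right)} = p 2 p = 2 p p = 2 p^{2}$)
$E = \frac{1}{35} \approx 0.028571$
$E \left(g{\left(B{\left(2 \right)},2 \right)} - 3\right) = \frac{2 \left(\frac{11}{2} + \frac{5}{4} \cdot 2\right)^{2} - 3}{35} = \frac{2 \left(\frac{11}{2} + \frac{5}{2}\right)^{2} - 3}{35} = \frac{2 \cdot 8^{2} - 3}{35} = \frac{2 \cdot 64 - 3}{35} = \frac{128 - 3}{35} = \frac{1}{35} \cdot 125 = \frac{25}{7}$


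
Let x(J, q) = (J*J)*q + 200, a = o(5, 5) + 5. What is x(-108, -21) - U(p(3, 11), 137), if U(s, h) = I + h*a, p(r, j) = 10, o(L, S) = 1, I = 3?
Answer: -245569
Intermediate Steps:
a = 6 (a = 1 + 5 = 6)
x(J, q) = 200 + q*J² (x(J, q) = J²*q + 200 = q*J² + 200 = 200 + q*J²)
U(s, h) = 3 + 6*h (U(s, h) = 3 + h*6 = 3 + 6*h)
x(-108, -21) - U(p(3, 11), 137) = (200 - 21*(-108)²) - (3 + 6*137) = (200 - 21*11664) - (3 + 822) = (200 - 244944) - 1*825 = -244744 - 825 = -245569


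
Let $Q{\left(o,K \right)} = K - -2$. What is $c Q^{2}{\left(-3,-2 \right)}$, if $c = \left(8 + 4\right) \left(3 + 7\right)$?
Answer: $0$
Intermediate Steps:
$Q{\left(o,K \right)} = 2 + K$ ($Q{\left(o,K \right)} = K + 2 = 2 + K$)
$c = 120$ ($c = 12 \cdot 10 = 120$)
$c Q^{2}{\left(-3,-2 \right)} = 120 \left(2 - 2\right)^{2} = 120 \cdot 0^{2} = 120 \cdot 0 = 0$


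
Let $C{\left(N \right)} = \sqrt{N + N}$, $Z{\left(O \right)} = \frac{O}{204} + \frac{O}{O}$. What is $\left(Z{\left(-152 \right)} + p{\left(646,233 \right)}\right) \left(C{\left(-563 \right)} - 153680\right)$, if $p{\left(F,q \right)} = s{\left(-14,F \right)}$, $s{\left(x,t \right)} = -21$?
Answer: $\frac{9564320}{3} - \frac{1058 i \sqrt{1126}}{51} \approx 3.1881 \cdot 10^{6} - 696.12 i$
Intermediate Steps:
$p{\left(F,q \right)} = -21$
$Z{\left(O \right)} = 1 + \frac{O}{204}$ ($Z{\left(O \right)} = O \frac{1}{204} + 1 = \frac{O}{204} + 1 = 1 + \frac{O}{204}$)
$C{\left(N \right)} = \sqrt{2} \sqrt{N}$ ($C{\left(N \right)} = \sqrt{2 N} = \sqrt{2} \sqrt{N}$)
$\left(Z{\left(-152 \right)} + p{\left(646,233 \right)}\right) \left(C{\left(-563 \right)} - 153680\right) = \left(\left(1 + \frac{1}{204} \left(-152\right)\right) - 21\right) \left(\sqrt{2} \sqrt{-563} - 153680\right) = \left(\left(1 - \frac{38}{51}\right) - 21\right) \left(\sqrt{2} i \sqrt{563} - 153680\right) = \left(\frac{13}{51} - 21\right) \left(i \sqrt{1126} - 153680\right) = - \frac{1058 \left(-153680 + i \sqrt{1126}\right)}{51} = \frac{9564320}{3} - \frac{1058 i \sqrt{1126}}{51}$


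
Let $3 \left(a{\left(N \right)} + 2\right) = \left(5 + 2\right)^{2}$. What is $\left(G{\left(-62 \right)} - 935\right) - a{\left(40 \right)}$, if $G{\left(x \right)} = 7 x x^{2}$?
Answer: $- \frac{5007736}{3} \approx -1.6692 \cdot 10^{6}$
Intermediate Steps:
$G{\left(x \right)} = 7 x^{3}$
$a{\left(N \right)} = \frac{43}{3}$ ($a{\left(N \right)} = -2 + \frac{\left(5 + 2\right)^{2}}{3} = -2 + \frac{7^{2}}{3} = -2 + \frac{1}{3} \cdot 49 = -2 + \frac{49}{3} = \frac{43}{3}$)
$\left(G{\left(-62 \right)} - 935\right) - a{\left(40 \right)} = \left(7 \left(-62\right)^{3} - 935\right) - \frac{43}{3} = \left(7 \left(-238328\right) - 935\right) - \frac{43}{3} = \left(-1668296 - 935\right) - \frac{43}{3} = -1669231 - \frac{43}{3} = - \frac{5007736}{3}$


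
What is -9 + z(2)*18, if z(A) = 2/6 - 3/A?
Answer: -30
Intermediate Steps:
z(A) = 1/3 - 3/A (z(A) = 2*(1/6) - 3/A = 1/3 - 3/A)
-9 + z(2)*18 = -9 + ((1/3)*(-9 + 2)/2)*18 = -9 + ((1/3)*(1/2)*(-7))*18 = -9 - 7/6*18 = -9 - 21 = -30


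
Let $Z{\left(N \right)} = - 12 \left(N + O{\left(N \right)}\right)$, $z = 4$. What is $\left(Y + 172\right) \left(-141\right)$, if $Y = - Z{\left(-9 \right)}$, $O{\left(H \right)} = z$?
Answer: $-15792$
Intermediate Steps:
$O{\left(H \right)} = 4$
$Z{\left(N \right)} = -48 - 12 N$ ($Z{\left(N \right)} = - 12 \left(N + 4\right) = - 12 \left(4 + N\right) = -48 - 12 N$)
$Y = -60$ ($Y = - (-48 - -108) = - (-48 + 108) = \left(-1\right) 60 = -60$)
$\left(Y + 172\right) \left(-141\right) = \left(-60 + 172\right) \left(-141\right) = 112 \left(-141\right) = -15792$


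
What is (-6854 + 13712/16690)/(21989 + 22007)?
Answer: -28594887/183573310 ≈ -0.15577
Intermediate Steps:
(-6854 + 13712/16690)/(21989 + 22007) = (-6854 + 13712*(1/16690))/43996 = (-6854 + 6856/8345)*(1/43996) = -57189774/8345*1/43996 = -28594887/183573310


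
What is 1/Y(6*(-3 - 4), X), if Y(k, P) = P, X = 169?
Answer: 1/169 ≈ 0.0059172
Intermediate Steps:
1/Y(6*(-3 - 4), X) = 1/169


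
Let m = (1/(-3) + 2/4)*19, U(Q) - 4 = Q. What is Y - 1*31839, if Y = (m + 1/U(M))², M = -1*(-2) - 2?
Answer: -4583135/144 ≈ -31827.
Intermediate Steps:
M = 0 (M = 2 - 2 = 0)
U(Q) = 4 + Q
m = 19/6 (m = (1*(-⅓) + 2*(¼))*19 = (-⅓ + ½)*19 = (⅙)*19 = 19/6 ≈ 3.1667)
Y = 1681/144 (Y = (19/6 + 1/(4 + 0))² = (19/6 + 1/4)² = (19/6 + ¼)² = (41/12)² = 1681/144 ≈ 11.674)
Y - 1*31839 = 1681/144 - 1*31839 = 1681/144 - 31839 = -4583135/144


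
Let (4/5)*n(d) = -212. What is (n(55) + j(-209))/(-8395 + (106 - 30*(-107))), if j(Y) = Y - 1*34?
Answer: 508/5079 ≈ 0.10002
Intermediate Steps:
n(d) = -265 (n(d) = (5/4)*(-212) = -265)
j(Y) = -34 + Y (j(Y) = Y - 34 = -34 + Y)
(n(55) + j(-209))/(-8395 + (106 - 30*(-107))) = (-265 + (-34 - 209))/(-8395 + (106 - 30*(-107))) = (-265 - 243)/(-8395 + (106 + 3210)) = -508/(-8395 + 3316) = -508/(-5079) = -508*(-1/5079) = 508/5079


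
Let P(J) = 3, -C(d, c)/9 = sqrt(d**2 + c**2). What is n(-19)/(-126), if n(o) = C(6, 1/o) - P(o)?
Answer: 1/42 + sqrt(12997)/266 ≈ 0.45240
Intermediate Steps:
C(d, c) = -9*sqrt(c**2 + d**2) (C(d, c) = -9*sqrt(d**2 + c**2) = -9*sqrt(c**2 + d**2))
n(o) = -3 - 9*sqrt(36 + o**(-2)) (n(o) = -9*sqrt((1/o)**2 + 6**2) - 1*3 = -9*sqrt((1/o)**2 + 36) - 3 = -9*sqrt(o**(-2) + 36) - 3 = -9*sqrt(36 + o**(-2)) - 3 = -3 - 9*sqrt(36 + o**(-2)))
n(-19)/(-126) = (-3 - 9*sqrt(36 + (-19)**(-2)))/(-126) = (-3 - 9*sqrt(36 + 1/361))*(-1/126) = (-3 - 9*sqrt(12997)/19)*(-1/126) = 1/42 + sqrt(12997)/266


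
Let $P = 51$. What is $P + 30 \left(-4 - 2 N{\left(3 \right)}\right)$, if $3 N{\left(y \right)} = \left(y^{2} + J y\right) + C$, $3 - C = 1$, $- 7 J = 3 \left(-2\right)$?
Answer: $- \frac{2383}{7} \approx -340.43$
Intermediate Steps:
$J = \frac{6}{7}$ ($J = - \frac{3 \left(-2\right)}{7} = \left(- \frac{1}{7}\right) \left(-6\right) = \frac{6}{7} \approx 0.85714$)
$C = 2$ ($C = 3 - 1 = 2$)
$N{\left(y \right)} = \frac{2}{3} + \frac{y^{2}}{3} + \frac{2 y}{7}$ ($N{\left(y \right)} = \frac{\left(y^{2} + \frac{6 y}{7}\right) + 2}{3} = \frac{2 + y^{2} + \frac{6 y}{7}}{3} = \frac{2}{3} + \frac{y^{2}}{3} + \frac{2 y}{7}$)
$P + 30 \left(-4 - 2 N{\left(3 \right)}\right) = 51 + 30 \left(-4 - 2 \left(\frac{2}{3} + \frac{3^{2}}{3} + \frac{2}{7} \cdot 3\right)\right) = 51 + 30 \left(-4 - 2 \left(\frac{2}{3} + \frac{1}{3} \cdot 9 + \frac{6}{7}\right)\right) = 51 + 30 \left(-4 - 2 \left(\frac{2}{3} + 3 + \frac{6}{7}\right)\right) = 51 + 30 \left(-4 - \frac{190}{21}\right) = 51 + 30 \left(- \frac{274}{21}\right) = 51 - \frac{2740}{7} = - \frac{2383}{7}$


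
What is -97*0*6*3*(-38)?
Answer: 0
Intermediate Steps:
-97*0*6*3*(-38) = -0*3*(-38) = -97*0*(-38) = 0*(-38) = 0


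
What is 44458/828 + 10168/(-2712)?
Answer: 2336479/46782 ≈ 49.944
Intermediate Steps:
44458/828 + 10168/(-2712) = 44458*(1/828) + 10168*(-1/2712) = 22229/414 - 1271/339 = 2336479/46782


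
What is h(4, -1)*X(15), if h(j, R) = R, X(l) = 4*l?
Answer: -60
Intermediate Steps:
h(4, -1)*X(15) = -4*15 = -1*60 = -60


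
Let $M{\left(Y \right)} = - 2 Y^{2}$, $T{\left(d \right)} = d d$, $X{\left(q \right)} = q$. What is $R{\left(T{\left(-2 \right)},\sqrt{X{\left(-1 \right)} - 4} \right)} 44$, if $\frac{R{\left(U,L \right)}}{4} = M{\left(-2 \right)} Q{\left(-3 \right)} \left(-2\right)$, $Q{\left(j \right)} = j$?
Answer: $-8448$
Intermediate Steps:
$T{\left(d \right)} = d^{2}$
$R{\left(U,L \right)} = -192$ ($R{\left(U,L \right)} = 4 - 2 \left(-2\right)^{2} \left(-3\right) \left(-2\right) = 4 \left(-2\right) 4 \left(-3\right) \left(-2\right) = 4 \left(-8\right) \left(-3\right) \left(-2\right) = 4 \cdot 24 \left(-2\right) = 4 \left(-48\right) = -192$)
$R{\left(T{\left(-2 \right)},\sqrt{X{\left(-1 \right)} - 4} \right)} 44 = \left(-192\right) 44 = -8448$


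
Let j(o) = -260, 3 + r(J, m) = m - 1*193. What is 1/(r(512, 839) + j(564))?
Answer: 1/383 ≈ 0.0026110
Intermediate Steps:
r(J, m) = -196 + m (r(J, m) = -3 + (m - 1*193) = -3 + (m - 193) = -3 + (-193 + m) = -196 + m)
1/(r(512, 839) + j(564)) = 1/((-196 + 839) - 260) = 1/(643 - 260) = 1/383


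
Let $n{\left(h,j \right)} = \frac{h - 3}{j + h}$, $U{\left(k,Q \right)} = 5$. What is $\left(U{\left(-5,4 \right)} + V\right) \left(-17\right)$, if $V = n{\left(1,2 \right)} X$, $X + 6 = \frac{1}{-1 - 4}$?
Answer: $- \frac{2329}{15} \approx -155.27$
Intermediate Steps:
$X = - \frac{31}{5}$ ($X = -6 + \frac{1}{-1 - 4} = -6 + \frac{1}{-5} = -6 - \frac{1}{5} = - \frac{31}{5} \approx -6.2$)
$n{\left(h,j \right)} = \frac{-3 + h}{h + j}$
$V = \frac{62}{15}$ ($V = \frac{-3 + 1}{1 + 2} \left(- \frac{31}{5}\right) = \frac{1}{3} \left(-2\right) \left(- \frac{31}{5}\right) = \left(- \frac{2}{3}\right) \left(- \frac{31}{5}\right) = \frac{62}{15} \approx 4.1333$)
$\left(U{\left(-5,4 \right)} + V\right) \left(-17\right) = \left(5 + \frac{62}{15}\right) \left(-17\right) = \frac{137}{15} \left(-17\right) = - \frac{2329}{15}$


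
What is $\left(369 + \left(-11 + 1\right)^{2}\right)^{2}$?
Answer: $219961$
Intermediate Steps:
$\left(369 + \left(-11 + 1\right)^{2}\right)^{2} = \left(369 + \left(-10\right)^{2}\right)^{2} = \left(369 + 100\right)^{2} = 469^{2} = 219961$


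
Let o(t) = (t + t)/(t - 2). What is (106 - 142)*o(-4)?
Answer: -48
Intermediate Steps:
o(t) = 2*t/(-2 + t) (o(t) = (2*t)/(-2 + t) = 2*t/(-2 + t))
(106 - 142)*o(-4) = (106 - 142)*(2*(-4)/(-2 - 4)) = -72*(-4)/(-6) = -72*(-4)*(-1)/6 = -36*4/3 = -48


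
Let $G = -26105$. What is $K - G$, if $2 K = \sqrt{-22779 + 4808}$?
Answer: $26105 + \frac{i \sqrt{17971}}{2} \approx 26105.0 + 67.028 i$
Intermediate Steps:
$K = \frac{i \sqrt{17971}}{2}$ ($K = \frac{\sqrt{-22779 + 4808}}{2} = \frac{\sqrt{-17971}}{2} = \frac{i \sqrt{17971}}{2} \approx 67.028 i$)
$K - G = \frac{i \sqrt{17971}}{2} - -26105 = \frac{i \sqrt{17971}}{2} + 26105 = 26105 + \frac{i \sqrt{17971}}{2}$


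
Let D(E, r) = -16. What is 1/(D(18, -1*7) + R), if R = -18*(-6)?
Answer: 1/92 ≈ 0.010870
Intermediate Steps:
R = 108
1/(D(18, -1*7) + R) = 1/(-16 + 108) = 1/92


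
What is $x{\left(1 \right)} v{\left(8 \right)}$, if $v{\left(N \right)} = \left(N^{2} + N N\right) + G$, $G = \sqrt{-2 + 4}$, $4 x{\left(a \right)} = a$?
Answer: $32 + \frac{\sqrt{2}}{4} \approx 32.354$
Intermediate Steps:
$x{\left(a \right)} = \frac{a}{4}$
$G = \sqrt{2} \approx 1.4142$
$v{\left(N \right)} = \sqrt{2} + 2 N^{2}$ ($v{\left(N \right)} = \left(N^{2} + N N\right) + \sqrt{2} = \left(N^{2} + N^{2}\right) + \sqrt{2} = 2 N^{2} + \sqrt{2} = \sqrt{2} + 2 N^{2}$)
$x{\left(1 \right)} v{\left(8 \right)} = \frac{1}{4} \cdot 1 \left(\sqrt{2} + 2 \cdot 8^{2}\right) = \frac{\sqrt{2} + 2 \cdot 64}{4} = \frac{\sqrt{2} + 128}{4} = \frac{128 + \sqrt{2}}{4} = 32 + \frac{\sqrt{2}}{4}$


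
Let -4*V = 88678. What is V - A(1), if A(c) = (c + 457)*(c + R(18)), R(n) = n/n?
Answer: -46171/2 ≈ -23086.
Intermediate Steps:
R(n) = 1
V = -44339/2 (V = -¼*88678 = -44339/2 ≈ -22170.)
A(c) = (1 + c)*(457 + c) (A(c) = (c + 457)*(c + 1) = (457 + c)*(1 + c) = (1 + c)*(457 + c))
V - A(1) = -44339/2 - (457 + 1² + 458*1) = -44339/2 - (457 + 1 + 458) = -44339/2 - 1*916 = -44339/2 - 916 = -46171/2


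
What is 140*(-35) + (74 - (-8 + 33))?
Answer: -4851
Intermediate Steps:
140*(-35) + (74 - (-8 + 33)) = -4900 + (74 - 1*25) = -4900 + (74 - 25) = -4900 + 49 = -4851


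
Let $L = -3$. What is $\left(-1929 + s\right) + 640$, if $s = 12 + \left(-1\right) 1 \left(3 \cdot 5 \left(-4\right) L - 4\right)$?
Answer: $-1453$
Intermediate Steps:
$s = -164$ ($s = 12 + \left(-1\right) 1 \left(3 \cdot 5 \left(-4\right) \left(-3\right) - 4\right) = 12 - \left(3 \left(\left(-20\right) \left(-3\right)\right) - 4\right) = 12 - \left(3 \cdot 60 - 4\right) = 12 - \left(180 - 4\right) = 12 - 176 = -164$)
$\left(-1929 + s\right) + 640 = \left(-1929 - 164\right) + 640 = -2093 + 640 = -1453$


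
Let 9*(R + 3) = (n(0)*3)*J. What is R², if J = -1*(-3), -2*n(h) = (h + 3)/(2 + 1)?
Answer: 49/4 ≈ 12.250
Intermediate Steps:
n(h) = -½ - h/6 (n(h) = -(h + 3)/(2*(2 + 1)) = -(3 + h)/(2*3) = -(1 + h/3)/2 = -½ - h/6)
J = 3
R = -7/2 (R = -3 + (((-½ - ⅙*0)*3)*3)/9 = -3 + (((-½ + 0)*3)*3)/9 = -3 + (-½*3*3)/9 = -3 + (-3/2*3)/9 = -3 + (⅑)*(-9/2) = -3 - ½ = -7/2 ≈ -3.5000)
R² = (-7/2)² = 49/4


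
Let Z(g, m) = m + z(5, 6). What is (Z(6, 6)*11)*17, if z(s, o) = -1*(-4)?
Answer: 1870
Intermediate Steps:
z(s, o) = 4
Z(g, m) = 4 + m (Z(g, m) = m + 4 = 4 + m)
(Z(6, 6)*11)*17 = ((4 + 6)*11)*17 = (10*11)*17 = 110*17 = 1870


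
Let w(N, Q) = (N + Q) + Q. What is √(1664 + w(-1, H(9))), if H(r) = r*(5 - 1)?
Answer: √1735 ≈ 41.653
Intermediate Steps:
H(r) = 4*r (H(r) = r*4 = 4*r)
w(N, Q) = N + 2*Q
√(1664 + w(-1, H(9))) = √(1664 + (-1 + 2*(4*9))) = √(1664 + (-1 + 2*36)) = √(1664 + (-1 + 72)) = √(1664 + 71) = √1735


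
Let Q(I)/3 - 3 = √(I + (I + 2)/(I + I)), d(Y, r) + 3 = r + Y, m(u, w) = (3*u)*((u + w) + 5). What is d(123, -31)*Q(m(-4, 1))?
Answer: 801 + 89*I*√3390/4 ≈ 801.0 + 1295.5*I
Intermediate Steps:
m(u, w) = 3*u*(5 + u + w) (m(u, w) = (3*u)*(5 + u + w) = 3*u*(5 + u + w))
d(Y, r) = -3 + Y + r (d(Y, r) = -3 + (r + Y) = -3 + (Y + r) = -3 + Y + r)
Q(I) = 9 + 3*√(I + (2 + I)/(2*I)) (Q(I) = 9 + 3*√(I + (I + 2)/(I + I)) = 9 + 3*√(I + (2 + I)/((2*I))) = 9 + 3*√(I + (2 + I)*(1/(2*I))) = 9 + 3*√(I + (2 + I)/(2*I)))
d(123, -31)*Q(m(-4, 1)) = (-3 + 123 - 31)*(9 + 3*√(2 + 4*(3*(-4)*(5 - 4 + 1)) + 4/((3*(-4)*(5 - 4 + 1))))/2) = 89*(9 + 3*√(2 + 4*(3*(-4)*2) + 4/((3*(-4)*2)))/2) = 89*(9 + 3*√(2 + 4*(-24) + 4/(-24))/2) = 89*(9 + 3*√(2 - 96 + 4*(-1/24))/2) = 89*(9 + 3*√(2 - 96 - ⅙)/2) = 89*(9 + 3*√(-565/6)/2) = 89*(9 + 3*(I*√3390/6)/2) = 89*(9 + I*√3390/4) = 801 + 89*I*√3390/4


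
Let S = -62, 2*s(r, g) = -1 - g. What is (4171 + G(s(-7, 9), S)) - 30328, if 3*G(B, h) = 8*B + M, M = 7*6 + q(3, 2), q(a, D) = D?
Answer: -78467/3 ≈ -26156.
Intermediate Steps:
s(r, g) = -½ - g/2 (s(r, g) = (-1 - g)/2 = -½ - g/2)
M = 44 (M = 7*6 + 2 = 42 + 2 = 44)
G(B, h) = 44/3 + 8*B/3 (G(B, h) = (8*B + 44)/3 = (44 + 8*B)/3 = 44/3 + 8*B/3)
(4171 + G(s(-7, 9), S)) - 30328 = (4171 + (44/3 + 8*(-½ - ½*9)/3)) - 30328 = (4171 + (44/3 + 8*(-½ - 9/2)/3)) - 30328 = (4171 + (44/3 + (8/3)*(-5))) - 30328 = (4171 + (44/3 - 40/3)) - 30328 = (4171 + 4/3) - 30328 = 12517/3 - 30328 = -78467/3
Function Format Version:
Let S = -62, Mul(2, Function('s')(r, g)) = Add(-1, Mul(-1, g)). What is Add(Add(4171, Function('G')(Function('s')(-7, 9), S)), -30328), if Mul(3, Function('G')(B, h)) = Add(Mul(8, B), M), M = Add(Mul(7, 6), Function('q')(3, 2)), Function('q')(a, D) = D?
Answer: Rational(-78467, 3) ≈ -26156.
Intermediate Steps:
Function('s')(r, g) = Add(Rational(-1, 2), Mul(Rational(-1, 2), g)) (Function('s')(r, g) = Mul(Rational(1, 2), Add(-1, Mul(-1, g))) = Add(Rational(-1, 2), Mul(Rational(-1, 2), g)))
M = 44 (M = Add(Mul(7, 6), 2) = Add(42, 2) = 44)
Function('G')(B, h) = Add(Rational(44, 3), Mul(Rational(8, 3), B)) (Function('G')(B, h) = Mul(Rational(1, 3), Add(Mul(8, B), 44)) = Mul(Rational(1, 3), Add(44, Mul(8, B))) = Add(Rational(44, 3), Mul(Rational(8, 3), B)))
Add(Add(4171, Function('G')(Function('s')(-7, 9), S)), -30328) = Add(Add(4171, Add(Rational(44, 3), Mul(Rational(8, 3), Add(Rational(-1, 2), Mul(Rational(-1, 2), 9))))), -30328) = Add(Add(4171, Add(Rational(44, 3), Mul(Rational(8, 3), Add(Rational(-1, 2), Rational(-9, 2))))), -30328) = Add(Add(4171, Add(Rational(44, 3), Mul(Rational(8, 3), -5))), -30328) = Add(Add(4171, Add(Rational(44, 3), Rational(-40, 3))), -30328) = Add(Add(4171, Rational(4, 3)), -30328) = Add(Rational(12517, 3), -30328) = Rational(-78467, 3)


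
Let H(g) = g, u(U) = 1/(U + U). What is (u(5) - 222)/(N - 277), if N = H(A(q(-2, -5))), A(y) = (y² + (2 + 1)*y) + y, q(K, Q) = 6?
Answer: 317/310 ≈ 1.0226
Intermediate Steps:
A(y) = y² + 4*y (A(y) = (y² + 3*y) + y = y² + 4*y)
u(U) = 1/(2*U)
N = 60 (N = 6*(4 + 6) = 6*10 = 60)
(u(5) - 222)/(N - 277) = ((½)/5 - 222)/(60 - 277) = ((½)*(⅕) - 222)/(-217) = (⅒ - 222)*(-1/217) = -2219/10*(-1/217) = 317/310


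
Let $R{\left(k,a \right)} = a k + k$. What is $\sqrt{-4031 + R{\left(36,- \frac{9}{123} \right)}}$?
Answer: $\frac{i \sqrt{6720023}}{41} \approx 63.227 i$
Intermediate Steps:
$R{\left(k,a \right)} = k + a k$
$\sqrt{-4031 + R{\left(36,- \frac{9}{123} \right)}} = \sqrt{-4031 + 36 \left(1 - \frac{9}{123}\right)} = \sqrt{-4031 + 36 \left(1 - \frac{3}{41}\right)} = \sqrt{-4031 + 36 \cdot \frac{38}{41}} = \sqrt{-4031 + \frac{1368}{41}} = \sqrt{- \frac{163903}{41}} = \frac{i \sqrt{6720023}}{41}$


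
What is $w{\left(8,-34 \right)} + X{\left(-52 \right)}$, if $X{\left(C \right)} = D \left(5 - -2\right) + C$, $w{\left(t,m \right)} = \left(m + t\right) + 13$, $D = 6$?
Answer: $-23$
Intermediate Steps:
$w{\left(t,m \right)} = 13 + m + t$
$X{\left(C \right)} = 42 + C$ ($X{\left(C \right)} = 6 \left(5 - -2\right) + C = 6 \left(5 + 2\right) + C = 6 \cdot 7 + C = 42 + C$)
$w{\left(8,-34 \right)} + X{\left(-52 \right)} = \left(13 - 34 + 8\right) + \left(42 - 52\right) = -13 - 10 = -23$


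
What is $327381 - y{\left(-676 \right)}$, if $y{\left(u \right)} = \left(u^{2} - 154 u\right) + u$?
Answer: $-233023$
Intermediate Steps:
$y{\left(u \right)} = u^{2} - 153 u$
$327381 - y{\left(-676 \right)} = 327381 - - 676 \left(-153 - 676\right) = 327381 - \left(-676\right) \left(-829\right) = 327381 - 560404 = -233023$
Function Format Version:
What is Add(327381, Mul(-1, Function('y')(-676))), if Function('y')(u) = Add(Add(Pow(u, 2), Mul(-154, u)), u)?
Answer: -233023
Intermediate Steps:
Function('y')(u) = Add(Pow(u, 2), Mul(-153, u))
Add(327381, Mul(-1, Function('y')(-676))) = Add(327381, Mul(-1, Mul(-676, Add(-153, -676)))) = Add(327381, Mul(-1, Mul(-676, -829))) = Add(327381, Mul(-1, 560404)) = Add(327381, -560404) = -233023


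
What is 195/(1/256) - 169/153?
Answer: 7637591/153 ≈ 49919.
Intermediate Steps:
195/(1/256) - 169/153 = 195/(1/256) - 169*1/153 = 195*256 - 169/153 = 49920 - 169/153 = 7637591/153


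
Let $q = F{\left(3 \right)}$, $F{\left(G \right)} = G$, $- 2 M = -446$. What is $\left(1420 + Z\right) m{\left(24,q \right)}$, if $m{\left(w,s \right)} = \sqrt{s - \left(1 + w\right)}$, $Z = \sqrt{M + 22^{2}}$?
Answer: $i \sqrt{22} \left(1420 + \sqrt{707}\right) \approx 6785.1 i$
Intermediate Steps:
$M = 223$ ($M = \left(- \frac{1}{2}\right) \left(-446\right) = 223$)
$q = 3$
$Z = \sqrt{707}$ ($Z = \sqrt{223 + 22^{2}} = \sqrt{223 + 484} = \sqrt{707} \approx 26.589$)
$m{\left(w,s \right)} = \sqrt{-1 + s - w}$
$\left(1420 + Z\right) m{\left(24,q \right)} = \left(1420 + \sqrt{707}\right) \sqrt{-1 + 3 - 24} = \left(1420 + \sqrt{707}\right) \sqrt{-22} = \left(1420 + \sqrt{707}\right) i \sqrt{22} = i \sqrt{22} \left(1420 + \sqrt{707}\right)$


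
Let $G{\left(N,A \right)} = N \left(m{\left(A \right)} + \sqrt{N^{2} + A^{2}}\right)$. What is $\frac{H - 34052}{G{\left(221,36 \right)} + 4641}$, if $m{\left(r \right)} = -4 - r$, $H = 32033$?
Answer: $- \frac{12787}{3666832} - \frac{673 \sqrt{50137}}{3666832} \approx -0.044584$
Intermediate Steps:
$G{\left(N,A \right)} = N \left(-4 + \sqrt{A^{2} + N^{2}} - A\right)$ ($G{\left(N,A \right)} = N \left(\left(-4 - A\right) + \sqrt{N^{2} + A^{2}}\right) = N \left(\left(-4 - A\right) + \sqrt{A^{2} + N^{2}}\right) = N \left(-4 + \sqrt{A^{2} + N^{2}} - A\right)$)
$\frac{H - 34052}{G{\left(221,36 \right)} + 4641} = \frac{32033 - 34052}{221 \left(-4 + \sqrt{36^{2} + 221^{2}} - 36\right) + 4641} = - \frac{2019}{221 \left(-4 + \sqrt{1296 + 48841} - 36\right) + 4641} = - \frac{2019}{221 \left(-4 + \sqrt{50137} - 36\right) + 4641} = - \frac{2019}{221 \left(-40 + \sqrt{50137}\right) + 4641} = - \frac{2019}{\left(-8840 + 221 \sqrt{50137}\right) + 4641} = - \frac{2019}{-4199 + 221 \sqrt{50137}}$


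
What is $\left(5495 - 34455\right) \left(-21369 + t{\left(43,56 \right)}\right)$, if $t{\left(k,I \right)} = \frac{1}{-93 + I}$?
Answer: $\frac{22897339840}{37} \approx 6.1885 \cdot 10^{8}$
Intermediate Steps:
$\left(5495 - 34455\right) \left(-21369 + t{\left(43,56 \right)}\right) = \left(5495 - 34455\right) \left(-21369 + \frac{1}{-93 + 56}\right) = - 28960 \left(-21369 + \frac{1}{-37}\right) = - 28960 \left(-21369 - \frac{1}{37}\right) = \left(-28960\right) \left(- \frac{790654}{37}\right) = \frac{22897339840}{37}$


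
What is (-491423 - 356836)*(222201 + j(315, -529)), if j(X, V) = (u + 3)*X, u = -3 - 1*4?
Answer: -187415191719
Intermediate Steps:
u = -7 (u = -3 - 4 = -7)
j(X, V) = -4*X (j(X, V) = (-7 + 3)*X = -4*X)
(-491423 - 356836)*(222201 + j(315, -529)) = (-491423 - 356836)*(222201 - 4*315) = -848259*(222201 - 1260) = -848259*220941 = -187415191719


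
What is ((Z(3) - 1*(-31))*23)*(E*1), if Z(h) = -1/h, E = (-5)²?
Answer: 52900/3 ≈ 17633.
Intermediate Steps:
E = 25
((Z(3) - 1*(-31))*23)*(E*1) = ((-1/3 - 1*(-31))*23)*(25*1) = ((-1*⅓ + 31)*23)*25 = ((-⅓ + 31)*23)*25 = ((92/3)*23)*25 = (2116/3)*25 = 52900/3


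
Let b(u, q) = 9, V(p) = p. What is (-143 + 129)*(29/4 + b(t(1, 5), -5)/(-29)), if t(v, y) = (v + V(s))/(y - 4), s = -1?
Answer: -5635/58 ≈ -97.155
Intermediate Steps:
t(v, y) = (-1 + v)/(-4 + y) (t(v, y) = (v - 1)/(y - 4) = (-1 + v)/(-4 + y))
(-143 + 129)*(29/4 + b(t(1, 5), -5)/(-29)) = (-143 + 129)*(29/4 + 9/(-29)) = -14*(29*(¼) + 9*(-1/29)) = -14*(29/4 - 9/29) = -14*805/116 = -5635/58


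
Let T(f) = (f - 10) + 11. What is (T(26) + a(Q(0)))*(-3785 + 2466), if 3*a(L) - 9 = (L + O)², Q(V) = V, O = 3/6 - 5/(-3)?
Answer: -4496471/108 ≈ -41634.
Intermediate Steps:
T(f) = 1 + f (T(f) = (-10 + f) + 11 = 1 + f)
O = 13/6 (O = 3*(⅙) - 5*(-⅓) = ½ + 5/3 = 13/6 ≈ 2.1667)
a(L) = 3 + (13/6 + L)²/3 (a(L) = 3 + (L + 13/6)²/3 = 3 + (13/6 + L)²/3)
(T(26) + a(Q(0)))*(-3785 + 2466) = ((1 + 26) + (3 + (13 + 6*0)²/108))*(-3785 + 2466) = (27 + (3 + (13 + 0)²/108))*(-1319) = (27 + (3 + (1/108)*13²))*(-1319) = (27 + (3 + (1/108)*169))*(-1319) = (27 + (3 + 169/108))*(-1319) = (27 + 493/108)*(-1319) = (3409/108)*(-1319) = -4496471/108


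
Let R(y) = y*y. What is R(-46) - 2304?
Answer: -188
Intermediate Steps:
R(y) = y²
R(-46) - 2304 = (-46)² - 2304 = 2116 - 2304 = -188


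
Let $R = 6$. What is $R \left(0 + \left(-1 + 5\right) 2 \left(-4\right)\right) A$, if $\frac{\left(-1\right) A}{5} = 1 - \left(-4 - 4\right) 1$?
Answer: $8640$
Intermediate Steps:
$A = -45$ ($A = - 5 \left(1 - \left(-4 - 4\right) 1\right) = - 5 \left(1 - \left(-8\right) 1\right) = - 5 \left(1 - -8\right) = - 5 \left(1 + 8\right) = \left(-5\right) 9 = -45$)
$R \left(0 + \left(-1 + 5\right) 2 \left(-4\right)\right) A = 6 \left(0 + \left(-1 + 5\right) 2 \left(-4\right)\right) \left(-45\right) = 6 \left(0 + 4 \cdot 2 \left(-4\right)\right) \left(-45\right) = 6 \left(0 + 8 \left(-4\right)\right) \left(-45\right) = 6 \left(0 - 32\right) \left(-45\right) = 6 \left(-32\right) \left(-45\right) = \left(-192\right) \left(-45\right) = 8640$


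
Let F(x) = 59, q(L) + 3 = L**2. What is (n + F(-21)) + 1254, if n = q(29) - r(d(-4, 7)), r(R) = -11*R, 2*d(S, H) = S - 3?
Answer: 4225/2 ≈ 2112.5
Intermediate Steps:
q(L) = -3 + L**2
d(S, H) = -3/2 + S/2 (d(S, H) = (S - 3)/2 = (-3 + S)/2 = -3/2 + S/2)
n = 1599/2 (n = (-3 + 29**2) - (-11)*(-3/2 + (1/2)*(-4)) = (-3 + 841) - (-11)*(-3/2 - 2) = 838 - (-11)*(-7)/2 = 838 - 1*77/2 = 838 - 77/2 = 1599/2 ≈ 799.50)
(n + F(-21)) + 1254 = (1599/2 + 59) + 1254 = 1717/2 + 1254 = 4225/2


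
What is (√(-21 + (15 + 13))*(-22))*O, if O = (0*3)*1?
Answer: 0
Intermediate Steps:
O = 0 (O = 0*1 = 0)
(√(-21 + (15 + 13))*(-22))*O = (√(-21 + (15 + 13))*(-22))*0 = (√(-21 + 28)*(-22))*0 = (√7*(-22))*0 = -22*√7*0 = 0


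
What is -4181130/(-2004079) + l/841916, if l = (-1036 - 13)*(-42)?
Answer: 1804227978831/843633087682 ≈ 2.1386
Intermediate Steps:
l = 44058 (l = -1049*(-42) = 44058)
-4181130/(-2004079) + l/841916 = -4181130/(-2004079) + 44058/841916 = -4181130*(-1/2004079) + 44058*(1/841916) = 4181130/2004079 + 22029/420958 = 1804227978831/843633087682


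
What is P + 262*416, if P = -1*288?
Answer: 108704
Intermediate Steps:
P = -288
P + 262*416 = -288 + 262*416 = -288 + 108992 = 108704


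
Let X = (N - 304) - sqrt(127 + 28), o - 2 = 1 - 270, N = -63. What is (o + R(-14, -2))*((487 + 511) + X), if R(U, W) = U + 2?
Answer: -176049 + 279*sqrt(155) ≈ -1.7258e+5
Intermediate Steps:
o = -267 (o = 2 + (1 - 270) = 2 - 269 = -267)
R(U, W) = 2 + U
X = -367 - sqrt(155) (X = (-63 - 304) - sqrt(127 + 28) = -367 - sqrt(155) ≈ -379.45)
(o + R(-14, -2))*((487 + 511) + X) = (-267 + (2 - 14))*((487 + 511) + (-367 - sqrt(155))) = (-267 - 12)*(998 + (-367 - sqrt(155))) = -279*(631 - sqrt(155)) = -176049 + 279*sqrt(155)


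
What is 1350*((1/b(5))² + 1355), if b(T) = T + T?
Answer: 3658527/2 ≈ 1.8293e+6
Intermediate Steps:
b(T) = 2*T
1350*((1/b(5))² + 1355) = 1350*((1/(2*5))² + 1355) = 1350*((1/10)² + 1355) = 1350*((⅒)² + 1355) = 1350*(1/100 + 1355) = 1350*(135501/100) = 3658527/2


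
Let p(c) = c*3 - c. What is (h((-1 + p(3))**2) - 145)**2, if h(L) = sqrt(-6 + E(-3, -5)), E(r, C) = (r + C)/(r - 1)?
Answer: 21021 - 580*I ≈ 21021.0 - 580.0*I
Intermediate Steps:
E(r, C) = (C + r)/(-1 + r)
p(c) = 2*c (p(c) = 3*c - c = 2*c)
h(L) = 2*I (h(L) = sqrt(-6 + (-5 - 3)/(-1 - 3)) = sqrt(-6 - 8/(-4)) = sqrt(-6 - 1/4*(-8)) = sqrt(-6 + 2) = sqrt(-4) = 2*I)
(h((-1 + p(3))**2) - 145)**2 = (2*I - 145)**2 = (-145 + 2*I)**2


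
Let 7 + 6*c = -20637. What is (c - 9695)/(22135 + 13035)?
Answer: -39407/105510 ≈ -0.37349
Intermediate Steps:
c = -10322/3 (c = -7/6 + (⅙)*(-20637) = -7/6 - 6879/2 = -10322/3 ≈ -3440.7)
(c - 9695)/(22135 + 13035) = (-10322/3 - 9695)/(22135 + 13035) = -39407/3/35170 = -39407/3*1/35170 = -39407/105510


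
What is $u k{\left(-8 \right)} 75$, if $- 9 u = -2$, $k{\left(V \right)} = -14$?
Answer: $- \frac{700}{3} \approx -233.33$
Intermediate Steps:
$u = \frac{2}{9}$ ($u = \left(- \frac{1}{9}\right) \left(-2\right) = \frac{2}{9} \approx 0.22222$)
$u k{\left(-8 \right)} 75 = \frac{2}{9} \left(-14\right) 75 = \left(- \frac{28}{9}\right) 75 = - \frac{700}{3}$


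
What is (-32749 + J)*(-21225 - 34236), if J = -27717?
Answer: 3353504826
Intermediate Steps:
(-32749 + J)*(-21225 - 34236) = (-32749 - 27717)*(-21225 - 34236) = -60466*(-55461) = 3353504826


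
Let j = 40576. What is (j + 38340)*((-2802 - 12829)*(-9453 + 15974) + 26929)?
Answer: -8041763100952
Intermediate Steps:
(j + 38340)*((-2802 - 12829)*(-9453 + 15974) + 26929) = (40576 + 38340)*((-2802 - 12829)*(-9453 + 15974) + 26929) = 78916*(-15631*6521 + 26929) = 78916*(-101929751 + 26929) = 78916*(-101902822) = -8041763100952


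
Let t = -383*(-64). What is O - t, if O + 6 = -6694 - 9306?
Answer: -40518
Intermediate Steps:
O = -16006 (O = -6 + (-6694 - 9306) = -6 - 16000 = -16006)
t = 24512
O - t = -16006 - 1*24512 = -16006 - 24512 = -40518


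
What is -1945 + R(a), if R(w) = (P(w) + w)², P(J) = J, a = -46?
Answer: 6519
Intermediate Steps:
R(w) = 4*w² (R(w) = (w + w)² = (2*w)² = 4*w²)
-1945 + R(a) = -1945 + 4*(-46)² = -1945 + 4*2116 = -1945 + 8464 = 6519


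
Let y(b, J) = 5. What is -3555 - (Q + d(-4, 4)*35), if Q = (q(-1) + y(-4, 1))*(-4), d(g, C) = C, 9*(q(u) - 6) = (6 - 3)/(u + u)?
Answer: -10955/3 ≈ -3651.7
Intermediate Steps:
q(u) = 6 + 1/(6*u) (q(u) = 6 + ((6 - 3)/(u + u))/9 = 6 + (3/((2*u)))/9 = 6 + (3*(1/(2*u)))/9 = 6 + (3/(2*u))/9 = 6 + 1/(6*u))
Q = -130/3 (Q = ((6 + (⅙)/(-1)) + 5)*(-4) = ((6 + (⅙)*(-1)) + 5)*(-4) = ((6 - ⅙) + 5)*(-4) = (35/6 + 5)*(-4) = (65/6)*(-4) = -130/3 ≈ -43.333)
-3555 - (Q + d(-4, 4)*35) = -3555 - (-130/3 + 4*35) = -3555 - (-130/3 + 140) = -3555 - 1*290/3 = -3555 - 290/3 = -10955/3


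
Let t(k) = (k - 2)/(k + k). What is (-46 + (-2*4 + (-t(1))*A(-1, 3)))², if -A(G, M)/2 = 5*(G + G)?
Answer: 1936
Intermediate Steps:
t(k) = (-2 + k)/(2*k) (t(k) = (-2 + k)/((2*k)) = (-2 + k)*(1/(2*k)) = (-2 + k)/(2*k))
A(G, M) = -20*G (A(G, M) = -10*(G + G) = -10*2*G = -20*G)
(-46 + (-2*4 + (-t(1))*A(-1, 3)))² = (-46 + (-2*4 + (-(-2 + 1)/(2*1))*(-20*(-1))))² = (-46 + (-8 - (-1)/2*20))² = (-46 + (-8 - 1*(-½)*20))² = (-46 + (-8 + (½)*20))² = (-46 + (-8 + 10))² = (-46 + 2)² = (-44)² = 1936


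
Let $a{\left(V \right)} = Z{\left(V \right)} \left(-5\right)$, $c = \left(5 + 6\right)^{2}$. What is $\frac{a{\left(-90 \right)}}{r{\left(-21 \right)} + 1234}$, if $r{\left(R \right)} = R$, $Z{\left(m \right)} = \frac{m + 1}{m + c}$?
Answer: $\frac{445}{37603} \approx 0.011834$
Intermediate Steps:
$c = 121$ ($c = 11^{2} = 121$)
$Z{\left(m \right)} = \frac{1 + m}{121 + m}$ ($Z{\left(m \right)} = \frac{m + 1}{m + 121} = \frac{1 + m}{121 + m}$)
$a{\left(V \right)} = - \frac{5 \left(1 + V\right)}{121 + V}$ ($a{\left(V \right)} = \frac{1 + V}{121 + V} \left(-5\right) = - \frac{5 \left(1 + V\right)}{121 + V}$)
$\frac{a{\left(-90 \right)}}{r{\left(-21 \right)} + 1234} = \frac{5 \frac{1}{121 - 90} \left(-1 - -90\right)}{-21 + 1234} = \frac{5 \cdot \frac{1}{31} \left(-1 + 90\right)}{1213} = 5 \cdot \frac{1}{31} \cdot 89 \cdot \frac{1}{1213} = \frac{445}{31} \cdot \frac{1}{1213} = \frac{445}{37603}$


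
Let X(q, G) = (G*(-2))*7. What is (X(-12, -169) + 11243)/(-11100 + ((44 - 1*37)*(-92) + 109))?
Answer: -13609/11635 ≈ -1.1697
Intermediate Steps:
X(q, G) = -14*G (X(q, G) = -2*G*7 = -14*G)
(X(-12, -169) + 11243)/(-11100 + ((44 - 1*37)*(-92) + 109)) = (-14*(-169) + 11243)/(-11100 + ((44 - 1*37)*(-92) + 109)) = (2366 + 11243)/(-11100 + ((44 - 37)*(-92) + 109)) = 13609/(-11100 + (7*(-92) + 109)) = 13609/(-11100 + (-644 + 109)) = 13609/(-11100 - 535) = 13609/(-11635) = 13609*(-1/11635) = -13609/11635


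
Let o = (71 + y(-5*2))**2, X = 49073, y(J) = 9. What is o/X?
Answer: 6400/49073 ≈ 0.13042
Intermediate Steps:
o = 6400 (o = (71 + 9)**2 = 80**2 = 6400)
o/X = 6400/49073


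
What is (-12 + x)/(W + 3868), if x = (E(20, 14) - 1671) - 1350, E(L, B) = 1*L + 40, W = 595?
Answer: -2973/4463 ≈ -0.66614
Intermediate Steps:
E(L, B) = 40 + L (E(L, B) = L + 40 = 40 + L)
x = -2961 (x = ((40 + 20) - 1671) - 1350 = (60 - 1671) - 1350 = -1611 - 1350 = -2961)
(-12 + x)/(W + 3868) = (-12 - 2961)/(595 + 3868) = -2973/4463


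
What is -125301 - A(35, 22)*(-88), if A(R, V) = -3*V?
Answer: -131109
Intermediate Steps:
-125301 - A(35, 22)*(-88) = -125301 - (-3*22)*(-88) = -125301 - (-66)*(-88) = -125301 - 1*5808 = -125301 - 5808 = -131109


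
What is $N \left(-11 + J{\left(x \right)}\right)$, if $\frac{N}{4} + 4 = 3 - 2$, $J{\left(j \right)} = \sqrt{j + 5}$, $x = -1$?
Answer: $108$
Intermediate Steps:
$J{\left(j \right)} = \sqrt{5 + j}$
$N = -12$ ($N = -16 + 4 \left(3 - 2\right) = -16 + 4 \cdot 1 = -16 + 4 = -12$)
$N \left(-11 + J{\left(x \right)}\right) = - 12 \left(-11 + \sqrt{5 - 1}\right) = - 12 \left(-11 + \sqrt{4}\right) = - 12 \left(-11 + 2\right) = \left(-12\right) \left(-9\right) = 108$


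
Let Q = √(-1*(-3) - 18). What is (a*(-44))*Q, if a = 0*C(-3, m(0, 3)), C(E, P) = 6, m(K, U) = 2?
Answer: 0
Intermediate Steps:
Q = I*√15 (Q = √(3 - 18) = √(-15) = I*√15 ≈ 3.873*I)
a = 0 (a = 0*6 = 0)
(a*(-44))*Q = (0*(-44))*(I*√15) = 0*(I*√15) = 0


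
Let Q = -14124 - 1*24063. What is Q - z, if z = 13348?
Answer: -51535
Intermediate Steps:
Q = -38187 (Q = -14124 - 24063 = -38187)
Q - z = -38187 - 1*13348 = -38187 - 13348 = -51535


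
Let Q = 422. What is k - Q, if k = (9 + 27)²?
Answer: 874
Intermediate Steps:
k = 1296 (k = 36² = 1296)
k - Q = 1296 - 1*422 = 1296 - 422 = 874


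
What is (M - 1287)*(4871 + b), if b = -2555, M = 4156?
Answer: 6644604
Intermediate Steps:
(M - 1287)*(4871 + b) = (4156 - 1287)*(4871 - 2555) = 2869*2316 = 6644604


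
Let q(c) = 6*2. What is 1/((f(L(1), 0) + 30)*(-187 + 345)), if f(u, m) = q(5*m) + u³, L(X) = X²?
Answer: 1/6794 ≈ 0.00014719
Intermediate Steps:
q(c) = 12
f(u, m) = 12 + u³
1/((f(L(1), 0) + 30)*(-187 + 345)) = 1/(((12 + (1²)³) + 30)*(-187 + 345)) = 1/(((12 + 1³) + 30)*158) = 1/(((12 + 1) + 30)*158) = 1/((13 + 30)*158) = 1/(43*158) = 1/6794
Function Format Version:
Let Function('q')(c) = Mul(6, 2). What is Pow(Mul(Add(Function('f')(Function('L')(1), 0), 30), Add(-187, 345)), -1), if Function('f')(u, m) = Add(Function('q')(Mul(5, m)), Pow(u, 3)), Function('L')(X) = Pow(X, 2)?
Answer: Rational(1, 6794) ≈ 0.00014719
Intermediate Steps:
Function('q')(c) = 12
Function('f')(u, m) = Add(12, Pow(u, 3))
Pow(Mul(Add(Function('f')(Function('L')(1), 0), 30), Add(-187, 345)), -1) = Pow(Mul(Add(Add(12, Pow(Pow(1, 2), 3)), 30), Add(-187, 345)), -1) = Pow(Mul(Add(Add(12, Pow(1, 3)), 30), 158), -1) = Pow(Mul(Add(Add(12, 1), 30), 158), -1) = Pow(Mul(Add(13, 30), 158), -1) = Pow(Mul(43, 158), -1) = Pow(6794, -1) = Rational(1, 6794)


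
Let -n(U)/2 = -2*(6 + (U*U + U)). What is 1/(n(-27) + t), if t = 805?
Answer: 1/3637 ≈ 0.00027495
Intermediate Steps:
n(U) = 24 + 4*U + 4*U² (n(U) = -(-4)*(6 + (U*U + U)) = -(-4)*(6 + (U² + U)) = -(-4)*(6 + (U + U²)) = -(-4)*(6 + U + U²) = -2*(-12 - 2*U - 2*U²) = 24 + 4*U + 4*U²)
1/(n(-27) + t) = 1/((24 + 4*(-27) + 4*(-27)²) + 805) = 1/((24 - 108 + 4*729) + 805) = 1/((24 - 108 + 2916) + 805) = 1/(2832 + 805) = 1/3637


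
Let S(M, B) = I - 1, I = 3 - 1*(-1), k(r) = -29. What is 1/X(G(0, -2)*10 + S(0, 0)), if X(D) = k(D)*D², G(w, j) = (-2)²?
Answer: -1/53621 ≈ -1.8649e-5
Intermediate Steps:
I = 4 (I = 3 + 1 = 4)
S(M, B) = 3 (S(M, B) = 4 - 1 = 3)
G(w, j) = 4
X(D) = -29*D²
1/X(G(0, -2)*10 + S(0, 0)) = 1/(-29*(4*10 + 3)²) = 1/(-29*(40 + 3)²) = 1/(-29*43²) = 1/(-29*1849) = 1/(-53621) = -1/53621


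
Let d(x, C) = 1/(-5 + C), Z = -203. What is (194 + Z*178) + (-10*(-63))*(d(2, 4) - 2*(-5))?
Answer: -30270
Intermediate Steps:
(194 + Z*178) + (-10*(-63))*(d(2, 4) - 2*(-5)) = (194 - 203*178) + (-10*(-63))*(1/(-5 + 4) - 2*(-5)) = (194 - 36134) + 630*(1/(-1) + 10) = -35940 + 630*(-1 + 10) = -35940 + 630*9 = -35940 + 5670 = -30270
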